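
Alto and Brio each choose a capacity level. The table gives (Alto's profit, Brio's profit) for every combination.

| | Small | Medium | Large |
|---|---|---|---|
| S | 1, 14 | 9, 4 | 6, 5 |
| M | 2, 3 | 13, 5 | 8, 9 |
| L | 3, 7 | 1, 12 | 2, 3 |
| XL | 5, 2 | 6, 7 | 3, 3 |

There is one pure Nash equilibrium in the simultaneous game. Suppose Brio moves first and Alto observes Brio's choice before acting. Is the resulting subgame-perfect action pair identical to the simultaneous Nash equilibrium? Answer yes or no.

Alto best-responds to each possible Brio move:
- Small → Alto plays XL (best of 1, 2, 3, 5); Brio gets 2.
- Medium → Alto plays M (best of 9, 13, 1, 6); Brio gets 5.
- Large → Alto plays M (best of 6, 8, 2, 3); Brio gets 9.
Maximizing over 2, 5, 9, Brio chooses Large. Subgame-perfect outcome: (M, Large) with payoffs (8, 9).
Under simultaneous play:
Alto's best replies: Small→XL; Medium→M; Large→M.
Brio's best replies: S→Small; M→Large; L→Medium; XL→Medium.
Only (M, Large) has each player best-responding; Nash payoffs (8, 9).
Sequential outcome (M, Large) coincides with the Nash profile (M, Large).

yes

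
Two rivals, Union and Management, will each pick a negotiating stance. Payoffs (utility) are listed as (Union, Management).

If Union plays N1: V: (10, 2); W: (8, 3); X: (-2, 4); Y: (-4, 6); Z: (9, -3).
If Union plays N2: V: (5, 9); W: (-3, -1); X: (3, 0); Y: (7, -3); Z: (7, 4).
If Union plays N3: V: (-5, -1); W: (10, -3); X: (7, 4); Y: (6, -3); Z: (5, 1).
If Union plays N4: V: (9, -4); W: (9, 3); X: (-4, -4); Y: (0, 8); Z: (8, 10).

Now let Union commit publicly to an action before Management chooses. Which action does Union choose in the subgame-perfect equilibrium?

Work backward from Management's decision.
- N1: BR = Y, leader payoff -4.
- N2: BR = V, leader payoff 5.
- N3: BR = X, leader payoff 7.
- N4: BR = Z, leader payoff 8.
Union's induced payoffs are -4, 5, 7, 8, so Union commits to N4. Subgame-perfect outcome: (N4, Z) with payoffs (8, 10).

N4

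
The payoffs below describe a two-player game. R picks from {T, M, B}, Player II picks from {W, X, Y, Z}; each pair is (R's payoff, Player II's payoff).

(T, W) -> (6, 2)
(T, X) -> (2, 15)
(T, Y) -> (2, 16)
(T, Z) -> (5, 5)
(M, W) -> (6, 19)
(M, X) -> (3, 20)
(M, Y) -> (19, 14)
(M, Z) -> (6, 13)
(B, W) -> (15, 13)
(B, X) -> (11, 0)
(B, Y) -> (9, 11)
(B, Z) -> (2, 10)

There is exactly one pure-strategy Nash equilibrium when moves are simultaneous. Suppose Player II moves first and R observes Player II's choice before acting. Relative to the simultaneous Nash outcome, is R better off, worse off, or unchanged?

Solve by backward induction (Player II leads).
- W: R compares 6, 6, 15 and picks B; Player II would get 13.
- X: R compares 2, 3, 11 and picks B; Player II would get 0.
- Y: R compares 2, 19, 9 and picks M; Player II would get 14.
- Z: R compares 5, 6, 2 and picks M; Player II would get 13.
Among 13, 0, 14, 13, the best is 14 at Y. Subgame-perfect outcome: (M, Y) with payoffs (19, 14).
Under simultaneous play:
R's best replies: W→B; X→B; Y→M; Z→M.
Player II's best replies: T→Y; M→X; B→W.
Only (B, W) has each player best-responding; Nash payoffs (15, 13).
R earns 19 sequentially versus 15 at the Nash outcome: better off.

better off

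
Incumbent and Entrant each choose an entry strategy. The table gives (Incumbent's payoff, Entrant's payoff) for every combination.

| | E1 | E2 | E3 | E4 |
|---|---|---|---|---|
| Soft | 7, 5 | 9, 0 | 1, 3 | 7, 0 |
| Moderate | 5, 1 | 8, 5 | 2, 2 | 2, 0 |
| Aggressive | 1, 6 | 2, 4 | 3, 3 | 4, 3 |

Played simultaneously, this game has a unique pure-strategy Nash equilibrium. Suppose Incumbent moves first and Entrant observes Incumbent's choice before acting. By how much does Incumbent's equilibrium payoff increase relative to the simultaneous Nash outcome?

1

Backward induction with Incumbent moving first.
- Soft: Entrant compares 5, 0, 3, 0 and picks E1; Incumbent would get 7.
- Moderate: Entrant compares 1, 5, 2, 0 and picks E2; Incumbent would get 8.
- Aggressive: Entrant compares 6, 4, 3, 3 and picks E1; Incumbent would get 1.
Incumbent's induced payoffs are 7, 8, 1, so Incumbent commits to Moderate. Subgame-perfect outcome: (Moderate, E2) with payoffs (8, 5).
For the simultaneous game, intersect best replies.
Incumbent's best replies: E1→Soft; E2→Soft; E3→Aggressive; E4→Soft.
Entrant's best replies: Soft→E1; Moderate→E2; Aggressive→E1.
Only (Soft, E1) has each player best-responding; Nash payoffs (7, 5).
Incumbent's commitment gain: 8 − 7 = 1.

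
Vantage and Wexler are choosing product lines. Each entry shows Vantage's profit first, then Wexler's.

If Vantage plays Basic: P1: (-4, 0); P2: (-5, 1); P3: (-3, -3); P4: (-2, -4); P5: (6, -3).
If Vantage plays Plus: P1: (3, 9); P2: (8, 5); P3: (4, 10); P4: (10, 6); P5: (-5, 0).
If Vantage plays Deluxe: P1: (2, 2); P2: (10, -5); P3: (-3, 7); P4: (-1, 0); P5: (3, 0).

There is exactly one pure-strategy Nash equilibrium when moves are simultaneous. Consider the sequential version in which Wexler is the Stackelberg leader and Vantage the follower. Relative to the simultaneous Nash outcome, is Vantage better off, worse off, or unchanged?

Solve by backward induction (Wexler leads).
- P1: BR = Plus, leader payoff 9.
- P2: BR = Deluxe, leader payoff -5.
- P3: BR = Plus, leader payoff 10.
- P4: BR = Plus, leader payoff 6.
- P5: BR = Basic, leader payoff -3.
Maximizing over 9, -5, 10, 6, -3, Wexler chooses P3. Subgame-perfect outcome: (Plus, P3) with payoffs (4, 10).
Now find the simultaneous Nash equilibrium.
Vantage's best replies: P1→Plus; P2→Deluxe; P3→Plus; P4→Plus; P5→Basic.
Wexler's best replies: Basic→P2; Plus→P3; Deluxe→P3.
Only (Plus, P3) has each player best-responding; Nash payoffs (4, 10).
Vantage earns 4 sequentially versus 4 at the Nash outcome: unchanged.

unchanged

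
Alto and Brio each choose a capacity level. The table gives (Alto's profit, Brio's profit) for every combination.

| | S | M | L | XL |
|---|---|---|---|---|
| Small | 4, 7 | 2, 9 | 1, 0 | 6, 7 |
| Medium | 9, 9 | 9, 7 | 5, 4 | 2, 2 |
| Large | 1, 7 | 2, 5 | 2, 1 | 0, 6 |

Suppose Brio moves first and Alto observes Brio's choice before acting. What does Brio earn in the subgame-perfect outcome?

Alto best-responds to each possible Brio move:
- S → Alto plays Medium (best of 4, 9, 1); Brio gets 9.
- M → Alto plays Medium (best of 2, 9, 2); Brio gets 7.
- L → Alto plays Medium (best of 1, 5, 2); Brio gets 4.
- XL → Alto plays Small (best of 6, 2, 0); Brio gets 7.
Brio's induced payoffs are 9, 7, 4, 7, so Brio commits to S. Subgame-perfect outcome: (Medium, S) with payoffs (9, 9).

9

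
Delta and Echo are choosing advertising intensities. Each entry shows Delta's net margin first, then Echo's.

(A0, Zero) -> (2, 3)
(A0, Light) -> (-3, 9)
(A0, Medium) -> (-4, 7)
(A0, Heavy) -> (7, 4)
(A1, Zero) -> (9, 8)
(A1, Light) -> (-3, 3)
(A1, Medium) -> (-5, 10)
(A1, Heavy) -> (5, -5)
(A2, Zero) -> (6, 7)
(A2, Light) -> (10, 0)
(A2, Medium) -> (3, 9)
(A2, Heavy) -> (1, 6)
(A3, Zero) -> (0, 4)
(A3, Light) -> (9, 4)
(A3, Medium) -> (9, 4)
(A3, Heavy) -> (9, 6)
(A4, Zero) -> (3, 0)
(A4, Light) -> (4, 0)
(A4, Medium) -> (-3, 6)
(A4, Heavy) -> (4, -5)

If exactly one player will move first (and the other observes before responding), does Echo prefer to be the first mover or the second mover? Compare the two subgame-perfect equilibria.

If Delta leads: Echo's best replies are A0→Light, A1→Medium, A2→Medium, A3→Heavy, A4→Medium; Delta's induced payoffs -3, -5, 3, 9, -3; outcome (A3, Heavy), payoffs (9, 6).
If Echo leads: Delta's best replies are Zero→A1, Light→A2, Medium→A3, Heavy→A3; Echo's induced payoffs 8, 0, 4, 6; outcome (A1, Zero), payoffs (9, 8).
Echo gets 8 moving first and 6 moving second, so Echo prefers to move first.

first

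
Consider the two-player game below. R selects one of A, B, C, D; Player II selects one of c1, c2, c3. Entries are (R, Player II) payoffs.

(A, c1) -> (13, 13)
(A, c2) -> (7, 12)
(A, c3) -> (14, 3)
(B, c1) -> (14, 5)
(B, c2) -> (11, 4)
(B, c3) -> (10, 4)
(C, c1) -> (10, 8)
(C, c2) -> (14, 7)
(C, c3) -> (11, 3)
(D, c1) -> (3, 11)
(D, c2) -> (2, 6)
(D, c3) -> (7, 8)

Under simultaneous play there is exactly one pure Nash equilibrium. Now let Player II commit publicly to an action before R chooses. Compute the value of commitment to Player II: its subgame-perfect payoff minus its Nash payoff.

2

R best-responds to each possible Player II move:
- c1: BR = B, leader payoff 5.
- c2: BR = C, leader payoff 7.
- c3: BR = A, leader payoff 3.
Player II's induced payoffs are 5, 7, 3, so Player II commits to c2. Subgame-perfect outcome: (C, c2) with payoffs (14, 7).
For the simultaneous game, intersect best replies.
R's best replies: c1→B; c2→C; c3→A.
Player II's best replies: A→c1; B→c1; C→c1; D→c1.
The unique mutual best reply is (B, c1), giving (14, 5).
Player II's commitment gain: 7 − 5 = 2.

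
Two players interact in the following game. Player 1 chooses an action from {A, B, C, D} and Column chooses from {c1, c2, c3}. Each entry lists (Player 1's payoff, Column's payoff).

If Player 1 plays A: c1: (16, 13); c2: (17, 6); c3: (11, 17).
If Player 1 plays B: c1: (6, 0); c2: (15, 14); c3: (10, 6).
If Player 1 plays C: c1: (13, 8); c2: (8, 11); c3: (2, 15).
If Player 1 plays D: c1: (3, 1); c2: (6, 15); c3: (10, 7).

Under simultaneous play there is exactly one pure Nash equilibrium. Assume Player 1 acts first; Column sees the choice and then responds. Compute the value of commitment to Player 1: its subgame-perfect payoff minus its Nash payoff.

Column best-responds to each possible Player 1 move:
- A: Column compares 13, 6, 17 and picks c3; Player 1 would get 11.
- B: Column compares 0, 14, 6 and picks c2; Player 1 would get 15.
- C: Column compares 8, 11, 15 and picks c3; Player 1 would get 2.
- D: Column compares 1, 15, 7 and picks c2; Player 1 would get 6.
Maximizing over 11, 15, 2, 6, Player 1 chooses B. Subgame-perfect outcome: (B, c2) with payoffs (15, 14).
For the simultaneous game, intersect best replies.
Player 1's best replies: c1→A; c2→A; c3→A.
Column's best replies: A→c3; B→c2; C→c3; D→c2.
The unique mutual best reply is (A, c3), giving (11, 17).
Player 1's commitment gain: 15 − 11 = 4.

4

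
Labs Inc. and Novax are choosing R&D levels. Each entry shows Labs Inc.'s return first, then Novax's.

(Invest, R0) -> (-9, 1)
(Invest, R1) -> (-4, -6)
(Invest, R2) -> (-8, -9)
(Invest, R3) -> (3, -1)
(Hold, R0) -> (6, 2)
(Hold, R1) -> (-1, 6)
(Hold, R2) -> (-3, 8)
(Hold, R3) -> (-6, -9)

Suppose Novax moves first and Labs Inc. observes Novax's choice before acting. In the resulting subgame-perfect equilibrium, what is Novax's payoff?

Solve by backward induction (Novax leads).
- R0: Labs Inc. compares -9, 6 and picks Hold; Novax would get 2.
- R1: Labs Inc. compares -4, -1 and picks Hold; Novax would get 6.
- R2: Labs Inc. compares -8, -3 and picks Hold; Novax would get 8.
- R3: Labs Inc. compares 3, -6 and picks Invest; Novax would get -1.
Maximizing over 2, 6, 8, -1, Novax chooses R2. Subgame-perfect outcome: (Hold, R2) with payoffs (-3, 8).

8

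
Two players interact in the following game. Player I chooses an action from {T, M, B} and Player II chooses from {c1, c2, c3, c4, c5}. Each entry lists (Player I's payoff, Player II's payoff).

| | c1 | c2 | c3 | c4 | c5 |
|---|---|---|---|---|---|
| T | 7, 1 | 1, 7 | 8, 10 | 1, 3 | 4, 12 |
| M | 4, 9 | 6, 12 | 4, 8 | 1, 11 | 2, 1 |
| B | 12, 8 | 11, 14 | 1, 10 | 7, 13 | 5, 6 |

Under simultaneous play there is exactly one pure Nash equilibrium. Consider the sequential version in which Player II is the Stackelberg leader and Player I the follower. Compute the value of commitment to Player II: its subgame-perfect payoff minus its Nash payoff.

Solve by backward induction (Player II leads).
- c1 → Player I plays B (best of 7, 4, 12); Player II gets 8.
- c2 → Player I plays B (best of 1, 6, 11); Player II gets 14.
- c3 → Player I plays T (best of 8, 4, 1); Player II gets 10.
- c4 → Player I plays B (best of 1, 1, 7); Player II gets 13.
- c5 → Player I plays B (best of 4, 2, 5); Player II gets 6.
Player II's induced payoffs are 8, 14, 10, 13, 6, so Player II commits to c2. Subgame-perfect outcome: (B, c2) with payoffs (11, 14).
For the simultaneous game, intersect best replies.
Player I's best replies: c1→B; c2→B; c3→T; c4→B; c5→B.
Player II's best replies: T→c5; M→c2; B→c2.
Only (B, c2) has each player best-responding; Nash payoffs (11, 14).
Player II's commitment gain: 14 − 14 = 0.

0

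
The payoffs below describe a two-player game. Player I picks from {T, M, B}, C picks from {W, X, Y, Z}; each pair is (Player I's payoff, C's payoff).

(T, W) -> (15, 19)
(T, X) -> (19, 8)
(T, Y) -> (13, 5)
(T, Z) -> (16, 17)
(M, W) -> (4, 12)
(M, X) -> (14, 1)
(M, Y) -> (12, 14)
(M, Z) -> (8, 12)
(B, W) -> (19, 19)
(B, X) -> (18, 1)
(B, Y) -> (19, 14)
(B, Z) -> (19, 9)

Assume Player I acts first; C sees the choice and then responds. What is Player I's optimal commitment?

B

Work backward from C's decision.
- T: BR = W, leader payoff 15.
- M: BR = Y, leader payoff 12.
- B: BR = W, leader payoff 19.
Player I's induced payoffs are 15, 12, 19, so Player I commits to B. Subgame-perfect outcome: (B, W) with payoffs (19, 19).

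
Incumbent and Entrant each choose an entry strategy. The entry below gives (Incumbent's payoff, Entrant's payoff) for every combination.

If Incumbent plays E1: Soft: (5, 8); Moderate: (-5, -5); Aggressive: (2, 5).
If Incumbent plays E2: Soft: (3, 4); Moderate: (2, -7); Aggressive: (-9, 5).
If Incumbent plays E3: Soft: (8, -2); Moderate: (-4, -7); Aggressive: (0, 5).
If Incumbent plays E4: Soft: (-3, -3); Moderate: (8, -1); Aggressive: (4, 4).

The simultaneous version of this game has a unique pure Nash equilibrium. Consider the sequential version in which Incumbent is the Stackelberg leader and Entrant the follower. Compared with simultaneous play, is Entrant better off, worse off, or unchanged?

Entrant best-responds to each possible Incumbent move:
- E1 → Entrant plays Soft (best of 8, -5, 5); Incumbent gets 5.
- E2 → Entrant plays Aggressive (best of 4, -7, 5); Incumbent gets -9.
- E3 → Entrant plays Aggressive (best of -2, -7, 5); Incumbent gets 0.
- E4 → Entrant plays Aggressive (best of -3, -1, 4); Incumbent gets 4.
Maximizing over 5, -9, 0, 4, Incumbent chooses E1. Subgame-perfect outcome: (E1, Soft) with payoffs (5, 8).
For the simultaneous game, intersect best replies.
Incumbent's best replies: Soft→E3; Moderate→E4; Aggressive→E4.
Entrant's best replies: E1→Soft; E2→Aggressive; E3→Aggressive; E4→Aggressive.
Only (E4, Aggressive) has each player best-responding; Nash payoffs (4, 4).
Entrant earns 8 sequentially versus 4 at the Nash outcome: better off.

better off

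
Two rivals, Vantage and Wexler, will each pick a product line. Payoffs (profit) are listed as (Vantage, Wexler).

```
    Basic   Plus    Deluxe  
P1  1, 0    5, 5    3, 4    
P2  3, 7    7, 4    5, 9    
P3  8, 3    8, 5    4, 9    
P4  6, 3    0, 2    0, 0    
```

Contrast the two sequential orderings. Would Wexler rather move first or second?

first

If Vantage leads: Wexler's best replies are P1→Plus, P2→Deluxe, P3→Deluxe, P4→Basic; Vantage's induced payoffs 5, 5, 4, 6; outcome (P4, Basic), payoffs (6, 3).
If Wexler leads: Vantage's best replies are Basic→P3, Plus→P3, Deluxe→P2; Wexler's induced payoffs 3, 5, 9; outcome (P2, Deluxe), payoffs (5, 9).
Wexler gets 9 moving first and 3 moving second, so Wexler prefers to move first.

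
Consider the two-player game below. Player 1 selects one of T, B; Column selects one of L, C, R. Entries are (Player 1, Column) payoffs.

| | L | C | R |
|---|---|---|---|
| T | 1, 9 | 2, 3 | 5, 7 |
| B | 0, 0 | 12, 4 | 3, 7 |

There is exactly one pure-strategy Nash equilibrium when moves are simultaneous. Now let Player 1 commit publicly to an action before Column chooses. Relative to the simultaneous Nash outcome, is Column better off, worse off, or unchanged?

worse off

Work backward from Column's decision.
- T → Column plays L (best of 9, 3, 7); Player 1 gets 1.
- B → Column plays R (best of 0, 4, 7); Player 1 gets 3.
Among 1, 3, the best is 3 at B. Subgame-perfect outcome: (B, R) with payoffs (3, 7).
Under simultaneous play:
Player 1's best replies: L→T; C→B; R→T.
Column's best replies: T→L; B→R.
The unique mutual best reply is (T, L), giving (1, 9).
Column earns 7 sequentially versus 9 at the Nash outcome: worse off.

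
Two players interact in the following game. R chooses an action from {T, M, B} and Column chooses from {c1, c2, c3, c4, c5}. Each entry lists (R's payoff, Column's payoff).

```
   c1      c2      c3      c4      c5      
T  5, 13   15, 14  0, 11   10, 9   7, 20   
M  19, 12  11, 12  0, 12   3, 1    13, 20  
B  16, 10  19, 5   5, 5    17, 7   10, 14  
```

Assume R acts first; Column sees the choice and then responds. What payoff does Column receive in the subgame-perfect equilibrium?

Column best-responds to each possible R move:
- T: Column compares 13, 14, 11, 9, 20 and picks c5; R would get 7.
- M: Column compares 12, 12, 12, 1, 20 and picks c5; R would get 13.
- B: Column compares 10, 5, 5, 7, 14 and picks c5; R would get 10.
Maximizing over 7, 13, 10, R chooses M. Subgame-perfect outcome: (M, c5) with payoffs (13, 20).

20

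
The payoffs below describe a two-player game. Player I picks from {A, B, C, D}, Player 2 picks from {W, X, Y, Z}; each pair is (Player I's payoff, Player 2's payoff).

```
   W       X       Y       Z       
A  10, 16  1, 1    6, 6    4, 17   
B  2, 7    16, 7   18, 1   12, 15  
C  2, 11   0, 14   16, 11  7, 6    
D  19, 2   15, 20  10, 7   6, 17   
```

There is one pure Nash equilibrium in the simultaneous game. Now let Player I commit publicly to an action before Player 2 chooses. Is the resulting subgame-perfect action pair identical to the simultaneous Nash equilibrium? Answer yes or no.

Work backward from Player 2's decision.
- A → Player 2 plays Z (best of 16, 1, 6, 17); Player I gets 4.
- B → Player 2 plays Z (best of 7, 7, 1, 15); Player I gets 12.
- C → Player 2 plays X (best of 11, 14, 11, 6); Player I gets 0.
- D → Player 2 plays X (best of 2, 20, 7, 17); Player I gets 15.
Among 4, 12, 0, 15, the best is 15 at D. Subgame-perfect outcome: (D, X) with payoffs (15, 20).
For the simultaneous game, intersect best replies.
Player I's best replies: W→D; X→B; Y→B; Z→B.
Player 2's best replies: A→Z; B→Z; C→X; D→X.
The unique mutual best reply is (B, Z), giving (12, 15).
Sequential outcome (D, X) differs from the Nash profile (B, Z).

no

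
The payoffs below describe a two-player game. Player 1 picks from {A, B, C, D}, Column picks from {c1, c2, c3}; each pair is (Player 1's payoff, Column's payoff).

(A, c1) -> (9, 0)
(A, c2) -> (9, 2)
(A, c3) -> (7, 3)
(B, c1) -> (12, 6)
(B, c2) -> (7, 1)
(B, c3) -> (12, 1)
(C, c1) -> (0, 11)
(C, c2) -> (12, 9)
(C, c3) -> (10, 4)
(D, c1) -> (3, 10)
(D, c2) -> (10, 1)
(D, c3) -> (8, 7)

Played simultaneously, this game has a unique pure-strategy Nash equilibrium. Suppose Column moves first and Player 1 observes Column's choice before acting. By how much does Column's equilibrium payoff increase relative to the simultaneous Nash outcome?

3

Work backward from Player 1's decision.
- c1: Player 1 compares 9, 12, 0, 3 and picks B; Column would get 6.
- c2: Player 1 compares 9, 7, 12, 10 and picks C; Column would get 9.
- c3: Player 1 compares 7, 12, 10, 8 and picks B; Column would get 1.
Maximizing over 6, 9, 1, Column chooses c2. Subgame-perfect outcome: (C, c2) with payoffs (12, 9).
Now find the simultaneous Nash equilibrium.
Player 1's best replies: c1→B; c2→C; c3→B.
Column's best replies: A→c3; B→c1; C→c1; D→c1.
Only (B, c1) has each player best-responding; Nash payoffs (12, 6).
Column's commitment gain: 9 − 6 = 3.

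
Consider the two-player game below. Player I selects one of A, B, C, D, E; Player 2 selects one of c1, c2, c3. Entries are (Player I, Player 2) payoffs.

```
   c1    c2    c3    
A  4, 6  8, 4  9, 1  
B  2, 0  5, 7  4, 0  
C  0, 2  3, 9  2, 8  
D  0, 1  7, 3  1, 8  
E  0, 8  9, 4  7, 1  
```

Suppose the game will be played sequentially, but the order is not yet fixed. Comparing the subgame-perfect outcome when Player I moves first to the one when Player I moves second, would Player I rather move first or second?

If Player I leads: Player 2's best replies are A→c1, B→c2, C→c2, D→c3, E→c1; Player I's induced payoffs 4, 5, 3, 1, 0; outcome (B, c2), payoffs (5, 7).
If Player 2 leads: Player I's best replies are c1→A, c2→E, c3→A; Player 2's induced payoffs 6, 4, 1; outcome (A, c1), payoffs (4, 6).
Player I gets 5 moving first and 4 moving second, so Player I prefers to move first.

first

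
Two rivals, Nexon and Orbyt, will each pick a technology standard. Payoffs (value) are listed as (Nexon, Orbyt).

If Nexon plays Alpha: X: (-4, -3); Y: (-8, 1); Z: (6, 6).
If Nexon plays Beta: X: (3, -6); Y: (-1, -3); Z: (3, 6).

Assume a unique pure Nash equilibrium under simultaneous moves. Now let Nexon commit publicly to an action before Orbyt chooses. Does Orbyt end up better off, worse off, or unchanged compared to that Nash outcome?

Solve by backward induction (Nexon leads).
- Alpha: Orbyt compares -3, 1, 6 and picks Z; Nexon would get 6.
- Beta: Orbyt compares -6, -3, 6 and picks Z; Nexon would get 3.
Nexon's induced payoffs are 6, 3, so Nexon commits to Alpha. Subgame-perfect outcome: (Alpha, Z) with payoffs (6, 6).
Now find the simultaneous Nash equilibrium.
Nexon's best replies: X→Beta; Y→Beta; Z→Alpha.
Orbyt's best replies: Alpha→Z; Beta→Z.
The unique mutual best reply is (Alpha, Z), giving (6, 6).
Orbyt earns 6 sequentially versus 6 at the Nash outcome: unchanged.

unchanged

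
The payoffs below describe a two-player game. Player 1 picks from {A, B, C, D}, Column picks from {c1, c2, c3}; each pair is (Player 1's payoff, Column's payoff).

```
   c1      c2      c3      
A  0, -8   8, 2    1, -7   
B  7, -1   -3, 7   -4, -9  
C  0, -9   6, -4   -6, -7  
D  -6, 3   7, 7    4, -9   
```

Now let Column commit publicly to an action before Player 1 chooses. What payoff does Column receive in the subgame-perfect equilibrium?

2

Solve by backward induction (Column leads).
- c1: Player 1 compares 0, 7, 0, -6 and picks B; Column would get -1.
- c2: Player 1 compares 8, -3, 6, 7 and picks A; Column would get 2.
- c3: Player 1 compares 1, -4, -6, 4 and picks D; Column would get -9.
Among -1, 2, -9, the best is 2 at c2. Subgame-perfect outcome: (A, c2) with payoffs (8, 2).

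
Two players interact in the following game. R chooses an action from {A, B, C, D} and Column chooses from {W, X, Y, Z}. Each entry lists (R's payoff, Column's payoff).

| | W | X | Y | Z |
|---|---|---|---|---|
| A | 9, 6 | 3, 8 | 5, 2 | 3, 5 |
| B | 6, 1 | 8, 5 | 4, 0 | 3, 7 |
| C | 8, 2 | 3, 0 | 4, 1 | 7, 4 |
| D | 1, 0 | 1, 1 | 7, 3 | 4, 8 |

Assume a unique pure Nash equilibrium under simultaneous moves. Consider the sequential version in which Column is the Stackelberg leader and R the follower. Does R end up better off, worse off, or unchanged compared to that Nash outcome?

better off

Solve by backward induction (Column leads).
- W: R compares 9, 6, 8, 1 and picks A; Column would get 6.
- X: R compares 3, 8, 3, 1 and picks B; Column would get 5.
- Y: R compares 5, 4, 4, 7 and picks D; Column would get 3.
- Z: R compares 3, 3, 7, 4 and picks C; Column would get 4.
Among 6, 5, 3, 4, the best is 6 at W. Subgame-perfect outcome: (A, W) with payoffs (9, 6).
Under simultaneous play:
R's best replies: W→A; X→B; Y→D; Z→C.
Column's best replies: A→X; B→Z; C→Z; D→Z.
The unique mutual best reply is (C, Z), giving (7, 4).
R earns 9 sequentially versus 7 at the Nash outcome: better off.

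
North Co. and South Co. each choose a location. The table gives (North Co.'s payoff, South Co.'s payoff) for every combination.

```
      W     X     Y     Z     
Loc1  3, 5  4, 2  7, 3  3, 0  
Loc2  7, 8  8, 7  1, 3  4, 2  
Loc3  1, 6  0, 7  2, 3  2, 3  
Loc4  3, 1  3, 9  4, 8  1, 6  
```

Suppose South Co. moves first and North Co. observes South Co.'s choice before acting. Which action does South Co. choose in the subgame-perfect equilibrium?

W

Solve by backward induction (South Co. leads).
- W → North Co. plays Loc2 (best of 3, 7, 1, 3); South Co. gets 8.
- X → North Co. plays Loc2 (best of 4, 8, 0, 3); South Co. gets 7.
- Y → North Co. plays Loc1 (best of 7, 1, 2, 4); South Co. gets 3.
- Z → North Co. plays Loc2 (best of 3, 4, 2, 1); South Co. gets 2.
South Co.'s induced payoffs are 8, 7, 3, 2, so South Co. commits to W. Subgame-perfect outcome: (Loc2, W) with payoffs (7, 8).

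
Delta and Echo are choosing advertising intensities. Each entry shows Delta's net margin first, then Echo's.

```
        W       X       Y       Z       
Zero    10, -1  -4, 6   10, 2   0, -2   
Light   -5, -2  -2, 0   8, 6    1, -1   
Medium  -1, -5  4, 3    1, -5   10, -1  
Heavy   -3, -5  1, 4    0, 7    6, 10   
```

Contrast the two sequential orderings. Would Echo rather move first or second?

If Delta leads: Echo's best replies are Zero→X, Light→Y, Medium→X, Heavy→Z; Delta's induced payoffs -4, 8, 4, 6; outcome (Light, Y), payoffs (8, 6).
If Echo leads: Delta's best replies are W→Zero, X→Medium, Y→Zero, Z→Medium; Echo's induced payoffs -1, 3, 2, -1; outcome (Medium, X), payoffs (4, 3).
Echo gets 3 moving first and 6 moving second, so Echo prefers to move second.

second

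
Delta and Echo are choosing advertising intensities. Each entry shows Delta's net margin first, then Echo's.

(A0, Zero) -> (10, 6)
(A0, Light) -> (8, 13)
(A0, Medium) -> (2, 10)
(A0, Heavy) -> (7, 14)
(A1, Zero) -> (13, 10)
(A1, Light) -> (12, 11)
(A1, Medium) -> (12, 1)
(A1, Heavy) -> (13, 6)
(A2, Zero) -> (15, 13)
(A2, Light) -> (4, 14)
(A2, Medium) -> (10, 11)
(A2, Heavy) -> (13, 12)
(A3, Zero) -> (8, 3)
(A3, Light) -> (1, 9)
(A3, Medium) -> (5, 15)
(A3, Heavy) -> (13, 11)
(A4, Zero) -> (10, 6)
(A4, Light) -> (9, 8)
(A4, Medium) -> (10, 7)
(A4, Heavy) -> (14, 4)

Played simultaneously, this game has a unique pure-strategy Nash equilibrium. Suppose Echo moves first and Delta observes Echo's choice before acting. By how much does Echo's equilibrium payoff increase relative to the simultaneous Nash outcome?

Solve by backward induction (Echo leads).
- Zero: BR = A2, leader payoff 13.
- Light: BR = A1, leader payoff 11.
- Medium: BR = A1, leader payoff 1.
- Heavy: BR = A4, leader payoff 4.
Echo's induced payoffs are 13, 11, 1, 4, so Echo commits to Zero. Subgame-perfect outcome: (A2, Zero) with payoffs (15, 13).
Now find the simultaneous Nash equilibrium.
Delta's best replies: Zero→A2; Light→A1; Medium→A1; Heavy→A4.
Echo's best replies: A0→Heavy; A1→Light; A2→Light; A3→Medium; A4→Light.
Only (A1, Light) has each player best-responding; Nash payoffs (12, 11).
Echo's commitment gain: 13 − 11 = 2.

2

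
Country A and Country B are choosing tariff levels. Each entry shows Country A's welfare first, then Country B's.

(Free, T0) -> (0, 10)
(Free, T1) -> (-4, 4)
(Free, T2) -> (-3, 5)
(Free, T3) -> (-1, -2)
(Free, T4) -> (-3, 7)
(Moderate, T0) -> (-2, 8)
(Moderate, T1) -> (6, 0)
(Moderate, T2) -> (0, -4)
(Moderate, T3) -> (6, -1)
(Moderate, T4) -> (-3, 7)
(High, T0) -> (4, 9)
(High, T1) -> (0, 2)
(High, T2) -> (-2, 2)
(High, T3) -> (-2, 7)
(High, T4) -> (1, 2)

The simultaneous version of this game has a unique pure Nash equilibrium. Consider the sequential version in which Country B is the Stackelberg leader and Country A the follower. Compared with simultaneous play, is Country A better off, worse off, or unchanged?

unchanged

Backward induction with Country B moving first.
- T0: BR = High, leader payoff 9.
- T1: BR = Moderate, leader payoff 0.
- T2: BR = Moderate, leader payoff -4.
- T3: BR = Moderate, leader payoff -1.
- T4: BR = High, leader payoff 2.
Maximizing over 9, 0, -4, -1, 2, Country B chooses T0. Subgame-perfect outcome: (High, T0) with payoffs (4, 9).
Now find the simultaneous Nash equilibrium.
Country A's best replies: T0→High; T1→Moderate; T2→Moderate; T3→Moderate; T4→High.
Country B's best replies: Free→T0; Moderate→T0; High→T0.
Only (High, T0) has each player best-responding; Nash payoffs (4, 9).
Country A earns 4 sequentially versus 4 at the Nash outcome: unchanged.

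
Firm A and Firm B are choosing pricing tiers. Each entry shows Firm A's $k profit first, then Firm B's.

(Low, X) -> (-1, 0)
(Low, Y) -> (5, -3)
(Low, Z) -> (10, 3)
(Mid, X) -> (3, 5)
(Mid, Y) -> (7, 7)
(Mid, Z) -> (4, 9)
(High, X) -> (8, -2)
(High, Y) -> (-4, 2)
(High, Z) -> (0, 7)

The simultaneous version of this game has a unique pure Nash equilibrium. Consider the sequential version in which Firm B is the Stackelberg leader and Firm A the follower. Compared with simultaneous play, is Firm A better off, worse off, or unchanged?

worse off

Work backward from Firm A's decision.
- X: BR = High, leader payoff -2.
- Y: BR = Mid, leader payoff 7.
- Z: BR = Low, leader payoff 3.
Maximizing over -2, 7, 3, Firm B chooses Y. Subgame-perfect outcome: (Mid, Y) with payoffs (7, 7).
For the simultaneous game, intersect best replies.
Firm A's best replies: X→High; Y→Mid; Z→Low.
Firm B's best replies: Low→Z; Mid→Z; High→Z.
The unique mutual best reply is (Low, Z), giving (10, 3).
Firm A earns 7 sequentially versus 10 at the Nash outcome: worse off.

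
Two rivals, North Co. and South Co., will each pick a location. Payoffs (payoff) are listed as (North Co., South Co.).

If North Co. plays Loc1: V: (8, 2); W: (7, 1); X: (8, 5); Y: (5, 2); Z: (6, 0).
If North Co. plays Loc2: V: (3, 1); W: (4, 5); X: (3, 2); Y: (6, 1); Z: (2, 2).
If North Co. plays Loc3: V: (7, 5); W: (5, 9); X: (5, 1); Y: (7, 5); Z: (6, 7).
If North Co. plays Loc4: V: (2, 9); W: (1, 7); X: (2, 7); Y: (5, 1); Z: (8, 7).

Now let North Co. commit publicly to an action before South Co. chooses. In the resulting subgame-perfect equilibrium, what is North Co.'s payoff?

8

Backward induction with North Co. moving first.
- Loc1: BR = X, leader payoff 8.
- Loc2: BR = W, leader payoff 4.
- Loc3: BR = W, leader payoff 5.
- Loc4: BR = V, leader payoff 2.
North Co.'s induced payoffs are 8, 4, 5, 2, so North Co. commits to Loc1. Subgame-perfect outcome: (Loc1, X) with payoffs (8, 5).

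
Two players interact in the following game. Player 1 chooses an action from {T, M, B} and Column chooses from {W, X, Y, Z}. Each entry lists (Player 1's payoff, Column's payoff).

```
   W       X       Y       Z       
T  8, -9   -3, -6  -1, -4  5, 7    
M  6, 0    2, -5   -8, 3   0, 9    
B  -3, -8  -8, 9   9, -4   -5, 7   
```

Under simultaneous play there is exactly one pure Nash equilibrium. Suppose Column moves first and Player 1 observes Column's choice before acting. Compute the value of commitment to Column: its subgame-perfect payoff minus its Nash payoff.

Player 1 best-responds to each possible Column move:
- W: Player 1 compares 8, 6, -3 and picks T; Column would get -9.
- X: Player 1 compares -3, 2, -8 and picks M; Column would get -5.
- Y: Player 1 compares -1, -8, 9 and picks B; Column would get -4.
- Z: Player 1 compares 5, 0, -5 and picks T; Column would get 7.
Maximizing over -9, -5, -4, 7, Column chooses Z. Subgame-perfect outcome: (T, Z) with payoffs (5, 7).
For the simultaneous game, intersect best replies.
Player 1's best replies: W→T; X→M; Y→B; Z→T.
Column's best replies: T→Z; M→Z; B→X.
Only (T, Z) has each player best-responding; Nash payoffs (5, 7).
Column's commitment gain: 7 − 7 = 0.

0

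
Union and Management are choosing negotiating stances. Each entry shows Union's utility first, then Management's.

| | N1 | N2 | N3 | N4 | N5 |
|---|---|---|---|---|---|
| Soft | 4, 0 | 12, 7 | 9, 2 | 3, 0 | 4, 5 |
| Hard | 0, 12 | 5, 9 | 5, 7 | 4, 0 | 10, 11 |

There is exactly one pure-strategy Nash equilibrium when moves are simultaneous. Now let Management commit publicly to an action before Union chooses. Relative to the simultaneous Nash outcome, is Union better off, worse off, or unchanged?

worse off

Solve by backward induction (Management leads).
- N1 → Union plays Soft (best of 4, 0); Management gets 0.
- N2 → Union plays Soft (best of 12, 5); Management gets 7.
- N3 → Union plays Soft (best of 9, 5); Management gets 2.
- N4 → Union plays Hard (best of 3, 4); Management gets 0.
- N5 → Union plays Hard (best of 4, 10); Management gets 11.
Maximizing over 0, 7, 2, 0, 11, Management chooses N5. Subgame-perfect outcome: (Hard, N5) with payoffs (10, 11).
Under simultaneous play:
Union's best replies: N1→Soft; N2→Soft; N3→Soft; N4→Hard; N5→Hard.
Management's best replies: Soft→N2; Hard→N1.
The unique mutual best reply is (Soft, N2), giving (12, 7).
Union earns 10 sequentially versus 12 at the Nash outcome: worse off.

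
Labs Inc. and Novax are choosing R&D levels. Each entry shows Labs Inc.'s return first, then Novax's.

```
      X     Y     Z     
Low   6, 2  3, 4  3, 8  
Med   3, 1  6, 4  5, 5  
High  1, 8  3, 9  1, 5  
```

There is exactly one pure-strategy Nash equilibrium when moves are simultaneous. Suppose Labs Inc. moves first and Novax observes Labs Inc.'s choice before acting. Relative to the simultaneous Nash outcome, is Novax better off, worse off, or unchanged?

Work backward from Novax's decision.
- Low: Novax compares 2, 4, 8 and picks Z; Labs Inc. would get 3.
- Med: Novax compares 1, 4, 5 and picks Z; Labs Inc. would get 5.
- High: Novax compares 8, 9, 5 and picks Y; Labs Inc. would get 3.
Labs Inc.'s induced payoffs are 3, 5, 3, so Labs Inc. commits to Med. Subgame-perfect outcome: (Med, Z) with payoffs (5, 5).
Under simultaneous play:
Labs Inc.'s best replies: X→Low; Y→Med; Z→Med.
Novax's best replies: Low→Z; Med→Z; High→Y.
The unique mutual best reply is (Med, Z), giving (5, 5).
Novax earns 5 sequentially versus 5 at the Nash outcome: unchanged.

unchanged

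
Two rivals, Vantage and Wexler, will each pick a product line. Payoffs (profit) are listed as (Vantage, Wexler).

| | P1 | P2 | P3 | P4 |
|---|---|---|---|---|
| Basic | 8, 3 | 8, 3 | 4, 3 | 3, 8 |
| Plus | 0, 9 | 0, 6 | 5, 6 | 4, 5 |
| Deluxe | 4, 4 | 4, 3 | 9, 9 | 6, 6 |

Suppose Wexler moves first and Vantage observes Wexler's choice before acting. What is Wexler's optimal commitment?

P3

Solve by backward induction (Wexler leads).
- P1: Vantage compares 8, 0, 4 and picks Basic; Wexler would get 3.
- P2: Vantage compares 8, 0, 4 and picks Basic; Wexler would get 3.
- P3: Vantage compares 4, 5, 9 and picks Deluxe; Wexler would get 9.
- P4: Vantage compares 3, 4, 6 and picks Deluxe; Wexler would get 6.
Maximizing over 3, 3, 9, 6, Wexler chooses P3. Subgame-perfect outcome: (Deluxe, P3) with payoffs (9, 9).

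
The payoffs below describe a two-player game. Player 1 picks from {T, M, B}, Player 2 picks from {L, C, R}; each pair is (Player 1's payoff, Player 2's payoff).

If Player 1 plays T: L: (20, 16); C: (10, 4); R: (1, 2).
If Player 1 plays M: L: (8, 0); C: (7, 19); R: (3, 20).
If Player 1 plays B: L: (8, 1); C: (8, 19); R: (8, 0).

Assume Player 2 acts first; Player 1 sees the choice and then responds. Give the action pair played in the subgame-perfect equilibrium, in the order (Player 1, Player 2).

(T, L)

Solve by backward induction (Player 2 leads).
- L: BR = T, leader payoff 16.
- C: BR = T, leader payoff 4.
- R: BR = B, leader payoff 0.
Among 16, 4, 0, the best is 16 at L. Subgame-perfect outcome: (T, L) with payoffs (20, 16).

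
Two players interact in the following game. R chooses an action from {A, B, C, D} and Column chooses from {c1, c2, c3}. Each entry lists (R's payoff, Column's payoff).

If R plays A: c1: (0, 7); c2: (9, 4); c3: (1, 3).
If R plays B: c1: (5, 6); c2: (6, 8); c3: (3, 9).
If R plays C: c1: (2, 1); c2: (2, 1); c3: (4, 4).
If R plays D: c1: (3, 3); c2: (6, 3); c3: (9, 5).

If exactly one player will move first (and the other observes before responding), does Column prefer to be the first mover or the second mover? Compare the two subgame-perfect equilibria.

If R leads: Column's best replies are A→c1, B→c3, C→c3, D→c3; R's induced payoffs 0, 3, 4, 9; outcome (D, c3), payoffs (9, 5).
If Column leads: R's best replies are c1→B, c2→A, c3→D; Column's induced payoffs 6, 4, 5; outcome (B, c1), payoffs (5, 6).
Column gets 6 moving first and 5 moving second, so Column prefers to move first.

first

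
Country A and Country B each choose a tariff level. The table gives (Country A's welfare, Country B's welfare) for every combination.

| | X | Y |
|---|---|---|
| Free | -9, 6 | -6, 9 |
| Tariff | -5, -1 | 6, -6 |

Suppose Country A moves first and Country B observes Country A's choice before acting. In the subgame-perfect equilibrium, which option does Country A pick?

Tariff

Country B best-responds to each possible Country A move:
- Free → Country B plays Y (best of 6, 9); Country A gets -6.
- Tariff → Country B plays X (best of -1, -6); Country A gets -5.
Among -6, -5, the best is -5 at Tariff. Subgame-perfect outcome: (Tariff, X) with payoffs (-5, -1).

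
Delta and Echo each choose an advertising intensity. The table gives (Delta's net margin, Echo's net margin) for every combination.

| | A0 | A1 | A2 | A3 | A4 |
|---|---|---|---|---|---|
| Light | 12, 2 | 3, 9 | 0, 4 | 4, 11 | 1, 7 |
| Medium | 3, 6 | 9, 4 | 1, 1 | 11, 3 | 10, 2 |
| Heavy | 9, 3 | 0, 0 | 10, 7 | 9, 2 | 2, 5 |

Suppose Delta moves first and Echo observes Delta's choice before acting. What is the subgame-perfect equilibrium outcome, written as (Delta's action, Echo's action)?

(Heavy, A2)

Solve by backward induction (Delta leads).
- Light: BR = A3, leader payoff 4.
- Medium: BR = A0, leader payoff 3.
- Heavy: BR = A2, leader payoff 10.
Delta's induced payoffs are 4, 3, 10, so Delta commits to Heavy. Subgame-perfect outcome: (Heavy, A2) with payoffs (10, 7).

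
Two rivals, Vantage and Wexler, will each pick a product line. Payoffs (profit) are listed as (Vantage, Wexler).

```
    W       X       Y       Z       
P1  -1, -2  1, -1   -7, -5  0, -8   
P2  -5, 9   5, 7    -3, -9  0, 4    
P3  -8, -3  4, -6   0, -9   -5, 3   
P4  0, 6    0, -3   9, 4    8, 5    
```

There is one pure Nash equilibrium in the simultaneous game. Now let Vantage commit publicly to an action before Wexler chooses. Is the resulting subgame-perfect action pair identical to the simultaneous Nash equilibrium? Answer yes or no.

Wexler best-responds to each possible Vantage move:
- P1: BR = X, leader payoff 1.
- P2: BR = W, leader payoff -5.
- P3: BR = Z, leader payoff -5.
- P4: BR = W, leader payoff 0.
Vantage's induced payoffs are 1, -5, -5, 0, so Vantage commits to P1. Subgame-perfect outcome: (P1, X) with payoffs (1, -1).
Under simultaneous play:
Vantage's best replies: W→P4; X→P2; Y→P4; Z→P4.
Wexler's best replies: P1→X; P2→W; P3→Z; P4→W.
The unique mutual best reply is (P4, W), giving (0, 6).
Sequential outcome (P1, X) differs from the Nash profile (P4, W).

no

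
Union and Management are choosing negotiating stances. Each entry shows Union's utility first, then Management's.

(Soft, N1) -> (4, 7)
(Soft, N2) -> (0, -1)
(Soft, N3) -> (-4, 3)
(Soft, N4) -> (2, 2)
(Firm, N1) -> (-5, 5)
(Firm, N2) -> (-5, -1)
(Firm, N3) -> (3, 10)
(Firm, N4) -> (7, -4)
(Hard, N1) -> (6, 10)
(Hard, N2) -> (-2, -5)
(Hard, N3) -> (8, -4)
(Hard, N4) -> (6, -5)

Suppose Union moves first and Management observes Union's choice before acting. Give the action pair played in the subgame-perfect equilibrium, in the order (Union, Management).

Solve by backward induction (Union leads).
- Soft: Management compares 7, -1, 3, 2 and picks N1; Union would get 4.
- Firm: Management compares 5, -1, 10, -4 and picks N3; Union would get 3.
- Hard: Management compares 10, -5, -4, -5 and picks N1; Union would get 6.
Among 4, 3, 6, the best is 6 at Hard. Subgame-perfect outcome: (Hard, N1) with payoffs (6, 10).

(Hard, N1)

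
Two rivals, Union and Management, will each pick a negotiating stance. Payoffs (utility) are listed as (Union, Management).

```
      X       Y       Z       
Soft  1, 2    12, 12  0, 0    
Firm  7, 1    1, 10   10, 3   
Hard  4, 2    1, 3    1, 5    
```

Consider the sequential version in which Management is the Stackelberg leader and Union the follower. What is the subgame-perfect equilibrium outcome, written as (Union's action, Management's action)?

Solve by backward induction (Management leads).
- X: Union compares 1, 7, 4 and picks Firm; Management would get 1.
- Y: Union compares 12, 1, 1 and picks Soft; Management would get 12.
- Z: Union compares 0, 10, 1 and picks Firm; Management would get 3.
Management's induced payoffs are 1, 12, 3, so Management commits to Y. Subgame-perfect outcome: (Soft, Y) with payoffs (12, 12).

(Soft, Y)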